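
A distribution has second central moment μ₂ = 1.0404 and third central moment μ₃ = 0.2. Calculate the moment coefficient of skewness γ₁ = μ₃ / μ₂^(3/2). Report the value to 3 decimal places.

0.188

σ = √μ₂ = √1.0404 = 1.02000
σ³ = μ₂^(3/2) = 1.06121
γ₁ = μ₃/σ³ = 0.2 / 1.06121 ≈ 0.188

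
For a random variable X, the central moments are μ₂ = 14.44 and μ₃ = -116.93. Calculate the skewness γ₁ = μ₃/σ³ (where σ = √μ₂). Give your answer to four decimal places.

σ = √μ₂ = √14.44 = 3.80000
σ³ = μ₂^(3/2) = 54.87200
γ₁ = μ₃/σ³ = -116.93 / 54.87200 ≈ -2.1310

-2.1310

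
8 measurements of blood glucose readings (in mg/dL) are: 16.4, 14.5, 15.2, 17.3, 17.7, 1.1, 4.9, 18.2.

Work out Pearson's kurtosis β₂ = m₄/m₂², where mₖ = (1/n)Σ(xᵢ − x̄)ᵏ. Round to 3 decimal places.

x̄ = 13.1625
Σ(xᵢ − x̄)² = 293.2788 ⇒ m₂ = 36.65984
Σ(xᵢ − x̄)⁴ = 27323.2465 ⇒ m₄ = 3415.40582
m₂² = 1343.94414
β₂ = m₄/m₂² = 3415.40582 / 1343.94414 ≈ 2.541

2.541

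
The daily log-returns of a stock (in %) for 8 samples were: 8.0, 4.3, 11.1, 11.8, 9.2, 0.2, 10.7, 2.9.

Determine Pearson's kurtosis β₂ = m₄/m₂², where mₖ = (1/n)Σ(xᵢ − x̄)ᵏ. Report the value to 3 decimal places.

x̄ = 7.2750
Σ(xᵢ − x̄)² = 129.1150 ⇒ m₂ = 16.13938
Σ(xᵢ − x̄)⁴ = 3735.1846 ⇒ m₄ = 466.89807
m₂² = 260.47943
β₂ = m₄/m₂² = 466.89807 / 260.47943 ≈ 1.792

1.792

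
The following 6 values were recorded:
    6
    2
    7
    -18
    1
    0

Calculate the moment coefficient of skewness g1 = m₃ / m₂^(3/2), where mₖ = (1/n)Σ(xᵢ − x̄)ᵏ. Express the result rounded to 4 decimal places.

x̄ = (6 + 2 + 7 - 18 + 1 + 0) / 6 = -0.3333
deviations (xᵢ − x̄): 6.3333, 2.3333, 7.3333, -17.6667, 1.3333, 0.3333
Σ(xᵢ − x̄)² = 413.3333 ⇒ m₂ = 413.3333/6 = 68.88889
Σ(xᵢ − x̄)³ = -4850.4444 ⇒ m₃ = -4850.4444/6 = -808.40741
m₂^(3/2) = 68.88889^(1.5) = 571.77317
g1 = m₃ / m₂^(3/2) = -808.40741 / 571.77317 ≈ -1.4139

-1.4139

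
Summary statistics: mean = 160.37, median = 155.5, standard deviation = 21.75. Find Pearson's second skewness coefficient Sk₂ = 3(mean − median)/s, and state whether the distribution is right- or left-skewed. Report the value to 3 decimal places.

0.672, right-skewed

Sk₂ = 3(160.37 − 155.5) / 21.75 = 3 × 4.8700 / 21.75
    = 14.6100 / 21.75 ≈ 0.672
Sk₂ > 0 ⇒ mean > median ⇒ right-skewed (positive skew).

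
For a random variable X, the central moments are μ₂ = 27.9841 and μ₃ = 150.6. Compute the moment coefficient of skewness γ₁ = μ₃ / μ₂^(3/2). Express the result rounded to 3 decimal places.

1.017

σ = √μ₂ = √27.9841 = 5.29000
σ³ = μ₂^(3/2) = 148.03589
γ₁ = μ₃/σ³ = 150.6 / 148.03589 ≈ 1.017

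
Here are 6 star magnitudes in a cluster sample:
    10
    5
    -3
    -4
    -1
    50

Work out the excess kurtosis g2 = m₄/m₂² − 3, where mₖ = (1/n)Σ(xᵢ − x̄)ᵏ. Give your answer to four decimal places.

x̄ = 9.5000
Σ(xᵢ − x̄)² = 2109.5000 ⇒ m₂ = 351.58333
Σ(xᵢ − x̄)⁴ = 2760614.3750 ⇒ m₄ = 460102.39583
m₂² = 123610.84028
g2 = m₄/m₂² − 3 = 3.72218 − 3 ≈ 0.7222

0.7222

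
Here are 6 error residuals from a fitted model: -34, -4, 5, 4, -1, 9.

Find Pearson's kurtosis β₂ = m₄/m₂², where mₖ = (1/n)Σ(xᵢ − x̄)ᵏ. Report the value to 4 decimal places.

x̄ = -3.5000
Σ(xᵢ − x̄)² = 1221.5000 ⇒ m₂ = 203.58333
Σ(xᵢ − x̄)⁴ = 898202.3750 ⇒ m₄ = 149700.39583
m₂² = 41446.17361
β₂ = m₄/m₂² = 149700.39583 / 41446.17361 ≈ 3.6119

3.6119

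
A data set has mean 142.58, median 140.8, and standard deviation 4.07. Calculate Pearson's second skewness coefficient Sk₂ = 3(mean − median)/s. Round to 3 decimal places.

1.312

Sk₂ = 3(142.58 − 140.8) / 4.07 = 3 × 1.7800 / 4.07
    = 5.3400 / 4.07 ≈ 1.312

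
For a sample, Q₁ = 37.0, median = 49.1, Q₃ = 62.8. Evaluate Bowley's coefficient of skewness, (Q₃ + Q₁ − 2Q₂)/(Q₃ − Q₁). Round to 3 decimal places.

numerator: Q₃ + Q₁ − 2Q₂ = 62.8 + 37.0 − 2×49.1 = 1.6000
denominator: Q₃ − Q₁ = 62.8 − 37.0 = 25.8000
Bowley skewness = 1.6000 / 25.8000 ≈ 0.062

0.062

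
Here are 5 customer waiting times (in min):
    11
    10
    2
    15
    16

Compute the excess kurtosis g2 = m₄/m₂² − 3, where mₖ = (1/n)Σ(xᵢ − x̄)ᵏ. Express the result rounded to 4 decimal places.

-0.6659

x̄ = 10.8000
Σ(xᵢ − x̄)² = 122.8000 ⇒ m₂ = 24.56000
Σ(xᵢ − x̄)⁴ = 7039.6960 ⇒ m₄ = 1407.93920
m₂² = 603.19360
g2 = m₄/m₂² − 3 = 2.33414 − 3 ≈ -0.6659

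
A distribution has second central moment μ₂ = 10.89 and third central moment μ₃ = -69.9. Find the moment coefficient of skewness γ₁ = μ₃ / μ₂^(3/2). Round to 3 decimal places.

-1.945

σ = √μ₂ = √10.89 = 3.30000
σ³ = μ₂^(3/2) = 35.93700
γ₁ = μ₃/σ³ = -69.9 / 35.93700 ≈ -1.945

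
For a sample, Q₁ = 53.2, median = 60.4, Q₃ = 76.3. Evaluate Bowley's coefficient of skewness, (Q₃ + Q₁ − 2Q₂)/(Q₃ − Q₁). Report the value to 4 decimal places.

0.3766

numerator: Q₃ + Q₁ − 2Q₂ = 76.3 + 53.2 − 2×60.4 = 8.7000
denominator: Q₃ − Q₁ = 76.3 − 53.2 = 23.1000
Bowley skewness = 8.7000 / 23.1000 ≈ 0.3766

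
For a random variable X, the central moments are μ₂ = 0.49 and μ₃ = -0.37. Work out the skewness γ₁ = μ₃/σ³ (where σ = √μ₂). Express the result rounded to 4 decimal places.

-1.0787

σ = √μ₂ = √0.49 = 0.70000
σ³ = μ₂^(3/2) = 0.34300
γ₁ = μ₃/σ³ = -0.37 / 0.34300 ≈ -1.0787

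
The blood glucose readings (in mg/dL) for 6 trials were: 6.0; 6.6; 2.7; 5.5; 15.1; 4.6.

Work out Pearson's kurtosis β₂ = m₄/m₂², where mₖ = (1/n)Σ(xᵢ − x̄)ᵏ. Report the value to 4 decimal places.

3.5838

x̄ = 6.7500
Σ(xᵢ − x̄)² = 92.8950 ⇒ m₂ = 15.48250
Σ(xᵢ − x̄)⁴ = 5154.3948 ⇒ m₄ = 859.06581
m₂² = 239.70781
β₂ = m₄/m₂² = 859.06581 / 239.70781 ≈ 3.5838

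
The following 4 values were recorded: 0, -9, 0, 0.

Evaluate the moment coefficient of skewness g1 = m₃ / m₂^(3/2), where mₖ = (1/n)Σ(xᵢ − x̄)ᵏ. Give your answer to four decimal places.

-1.1547

x̄ = (0 - 9 + 0 + 0) / 4 = -2.2500
deviations (xᵢ − x̄): 2.2500, -6.7500, 2.2500, 2.2500
Σ(xᵢ − x̄)² = 60.7500 ⇒ m₂ = 60.7500/4 = 15.18750
Σ(xᵢ − x̄)³ = -273.3750 ⇒ m₃ = -273.3750/4 = -68.34375
m₂^(3/2) = 15.18750^(1.5) = 59.18742
g1 = m₃ / m₂^(3/2) = -68.34375 / 59.18742 ≈ -1.1547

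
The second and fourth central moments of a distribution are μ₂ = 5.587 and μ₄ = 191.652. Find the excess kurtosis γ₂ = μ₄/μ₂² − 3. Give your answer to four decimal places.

μ₂² = 5.587² = 31.21457
μ₄/μ₂² = 191.652 / 31.21457 = 6.13983
γ₂ = 6.13983 − 3 ≈ 3.1398

3.1398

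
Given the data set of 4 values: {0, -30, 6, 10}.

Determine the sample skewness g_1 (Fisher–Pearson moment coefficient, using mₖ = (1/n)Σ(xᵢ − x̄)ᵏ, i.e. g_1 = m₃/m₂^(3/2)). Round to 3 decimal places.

x̄ = (0 - 30 + 6 + 10) / 4 = -3.5000
deviations (xᵢ − x̄): 3.5000, -26.5000, 9.5000, 13.5000
Σ(xᵢ − x̄)² = 987.0000 ⇒ m₂ = 987.0000/4 = 246.75000
Σ(xᵢ − x̄)³ = -15249.0000 ⇒ m₃ = -15249.0000/4 = -3812.25000
m₂^(3/2) = 246.75000^(1.5) = 3876.01761
g_1 = m₃ / m₂^(3/2) = -3812.25000 / 3876.01761 ≈ -0.984

-0.984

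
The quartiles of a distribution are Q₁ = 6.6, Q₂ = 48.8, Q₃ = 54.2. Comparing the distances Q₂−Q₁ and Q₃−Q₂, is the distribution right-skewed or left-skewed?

Q₂ − Q₁ = 42.2;  Q₃ − Q₂ = 5.4
Q₂ − Q₁ > Q₃ − Q₂ ⇒ the lower half is more spread out ⇒ left-skewed.

left-skewed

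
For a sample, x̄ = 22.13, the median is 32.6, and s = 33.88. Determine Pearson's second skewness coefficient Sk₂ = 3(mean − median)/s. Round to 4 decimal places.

Sk₂ = 3(22.13 − 32.6) / 33.88 = 3 × -10.4700 / 33.88
    = -31.4100 / 33.88 ≈ -0.9271

-0.9271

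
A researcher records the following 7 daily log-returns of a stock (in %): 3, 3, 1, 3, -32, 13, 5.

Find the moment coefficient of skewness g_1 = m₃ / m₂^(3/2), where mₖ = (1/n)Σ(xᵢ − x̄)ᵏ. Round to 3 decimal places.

x̄ = (3 + 3 + 1 + 3 - 32 + 13 + 5) / 7 = -0.5714
deviations (xᵢ − x̄): 3.5714, 3.5714, 1.5714, 3.5714, -31.4286, 13.5714, 5.5714
Σ(xᵢ − x̄)² = 1243.7143 ⇒ m₂ = 1243.7143/7 = 177.67347
Σ(xᵢ − x̄)³ = -28230.6122 ⇒ m₃ = -28230.6122/7 = -4032.94461
m₂^(3/2) = 177.67347^(1.5) = 2368.28451
g_1 = m₃ / m₂^(3/2) = -4032.94461 / 2368.28451 ≈ -1.703

-1.703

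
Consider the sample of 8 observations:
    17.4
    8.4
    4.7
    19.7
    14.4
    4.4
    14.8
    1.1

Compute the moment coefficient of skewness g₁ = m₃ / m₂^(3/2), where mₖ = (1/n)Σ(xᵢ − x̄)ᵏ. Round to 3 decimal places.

x̄ = (17.4 + 8.4 + 4.7 + 19.7 + 14.4 + 4.4 + 14.8 + 1.1) / 8 = 10.6125
deviations (xᵢ − x̄): 6.7875, -2.2125, -5.9125, 9.0875, 3.7875, -6.2125, 4.1875, -9.5125
Σ(xᵢ − x̄)² = 329.4687 ⇒ m₂ = 329.4687/8 = 41.18359
Σ(xᵢ − x̄)³ = -127.1221 ⇒ m₃ = -127.1221/8 = -15.89026
m₂^(3/2) = 41.18359^(1.5) = 264.29343
g₁ = m₃ / m₂^(3/2) = -15.89026 / 264.29343 ≈ -0.060

-0.060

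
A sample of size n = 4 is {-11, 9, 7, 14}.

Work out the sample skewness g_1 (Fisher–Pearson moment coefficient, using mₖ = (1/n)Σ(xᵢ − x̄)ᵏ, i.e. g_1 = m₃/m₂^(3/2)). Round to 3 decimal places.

-0.899

x̄ = (-11 + 9 + 7 + 14) / 4 = 4.7500
deviations (xᵢ − x̄): -15.7500, 4.2500, 2.2500, 9.2500
Σ(xᵢ − x̄)² = 356.7500 ⇒ m₂ = 356.7500/4 = 89.18750
Σ(xᵢ − x̄)³ = -3027.3750 ⇒ m₃ = -3027.3750/4 = -756.84375
m₂^(3/2) = 89.18750^(1.5) = 842.27902
g_1 = m₃ / m₂^(3/2) = -756.84375 / 842.27902 ≈ -0.899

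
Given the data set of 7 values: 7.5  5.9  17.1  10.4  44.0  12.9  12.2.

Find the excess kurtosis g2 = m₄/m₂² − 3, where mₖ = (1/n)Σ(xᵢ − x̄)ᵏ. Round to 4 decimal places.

x̄ = 15.7143
Σ(xᵢ − x̄)² = 1014.3086 ⇒ m₂ = 144.90122
Σ(xᵢ − x̄)⁴ = 654977.5416 ⇒ m₄ = 93568.22022
m₂² = 20996.36486
g2 = m₄/m₂² − 3 = 4.45640 − 3 ≈ 1.4564

1.4564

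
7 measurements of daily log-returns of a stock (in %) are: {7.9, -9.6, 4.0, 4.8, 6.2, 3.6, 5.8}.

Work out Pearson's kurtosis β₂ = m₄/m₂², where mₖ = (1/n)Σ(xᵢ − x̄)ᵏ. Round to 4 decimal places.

x̄ = 3.2429
Σ(xᵢ − x̄)² = 205.0371 ⇒ m₂ = 29.29102
Σ(xᵢ − x̄)⁴ = 27800.7308 ⇒ m₄ = 3971.53297
m₂² = 857.96388
β₂ = m₄/m₂² = 3971.53297 / 857.96388 ≈ 4.6290

4.6290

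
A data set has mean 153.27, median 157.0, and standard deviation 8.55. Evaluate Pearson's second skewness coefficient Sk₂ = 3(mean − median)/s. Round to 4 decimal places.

-1.3088

Sk₂ = 3(153.27 − 157.0) / 8.55 = 3 × -3.7300 / 8.55
    = -11.1900 / 8.55 ≈ -1.3088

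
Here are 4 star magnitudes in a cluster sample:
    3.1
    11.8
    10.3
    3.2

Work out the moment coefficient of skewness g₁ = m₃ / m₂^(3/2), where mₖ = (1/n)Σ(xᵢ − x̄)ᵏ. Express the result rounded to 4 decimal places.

0.0524

x̄ = (3.1 + 11.8 + 10.3 + 3.2) / 4 = 7.1000
deviations (xᵢ − x̄): -4.0000, 4.7000, 3.2000, -3.9000
Σ(xᵢ − x̄)² = 63.5400 ⇒ m₂ = 63.5400/4 = 15.88500
Σ(xᵢ − x̄)³ = 13.2720 ⇒ m₃ = 13.2720/4 = 3.31800
m₂^(3/2) = 15.88500^(1.5) = 63.31124
g₁ = m₃ / m₂^(3/2) = 3.31800 / 63.31124 ≈ 0.0524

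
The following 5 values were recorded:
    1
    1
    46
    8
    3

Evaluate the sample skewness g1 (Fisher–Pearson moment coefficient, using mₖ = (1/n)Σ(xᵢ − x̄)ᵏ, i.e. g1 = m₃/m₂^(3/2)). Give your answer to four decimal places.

x̄ = (1 + 1 + 46 + 8 + 3) / 5 = 11.8000
deviations (xᵢ − x̄): -10.8000, -10.8000, 34.2000, -3.8000, -8.8000
Σ(xᵢ − x̄)² = 1494.8000 ⇒ m₂ = 1494.8000/5 = 298.96000
Σ(xᵢ − x̄)³ = 36745.9200 ⇒ m₃ = 36745.9200/5 = 7349.18400
m₂^(3/2) = 298.96000^(1.5) = 5169.15586
g1 = m₃ / m₂^(3/2) = 7349.18400 / 5169.15586 ≈ 1.4217

1.4217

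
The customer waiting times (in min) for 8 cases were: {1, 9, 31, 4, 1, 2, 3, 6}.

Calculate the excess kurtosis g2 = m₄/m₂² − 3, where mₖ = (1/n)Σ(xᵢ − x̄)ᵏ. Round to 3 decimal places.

2.325

x̄ = 7.1250
Σ(xᵢ − x̄)² = 702.8750 ⇒ m₂ = 87.85938
Σ(xᵢ − x̄)⁴ = 328821.4004 ⇒ m₄ = 41102.67505
m₂² = 7719.26978
g2 = m₄/m₂² − 3 = 5.32468 − 3 ≈ 2.325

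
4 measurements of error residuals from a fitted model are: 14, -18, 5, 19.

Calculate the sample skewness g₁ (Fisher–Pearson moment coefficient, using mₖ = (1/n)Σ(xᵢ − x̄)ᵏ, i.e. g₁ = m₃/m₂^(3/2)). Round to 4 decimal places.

-0.7599

x̄ = (14 - 18 + 5 + 19) / 4 = 5.0000
deviations (xᵢ − x̄): 9.0000, -23.0000, 0.0000, 14.0000
Σ(xᵢ − x̄)² = 806.0000 ⇒ m₂ = 806.0000/4 = 201.50000
Σ(xᵢ − x̄)³ = -8694.0000 ⇒ m₃ = -8694.0000/4 = -2173.50000
m₂^(3/2) = 201.50000^(1.5) = 2860.30652
g₁ = m₃ / m₂^(3/2) = -2173.50000 / 2860.30652 ≈ -0.7599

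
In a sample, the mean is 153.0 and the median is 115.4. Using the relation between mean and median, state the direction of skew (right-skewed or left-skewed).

mean − median = 153.0 − 115.4 = 37.6
mean > median ⇒ the longer tail is on the right ⇒ right-skewed (positively skewed).

right-skewed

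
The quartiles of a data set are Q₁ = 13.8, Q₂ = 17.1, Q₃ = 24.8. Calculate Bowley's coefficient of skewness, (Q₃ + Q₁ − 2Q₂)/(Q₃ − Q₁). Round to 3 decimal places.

numerator: Q₃ + Q₁ − 2Q₂ = 24.8 + 13.8 − 2×17.1 = 4.4000
denominator: Q₃ − Q₁ = 24.8 − 13.8 = 11.0000
Bowley skewness = 4.4000 / 11.0000 ≈ 0.400

0.400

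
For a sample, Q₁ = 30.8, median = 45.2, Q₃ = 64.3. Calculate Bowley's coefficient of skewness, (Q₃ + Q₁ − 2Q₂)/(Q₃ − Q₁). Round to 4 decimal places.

0.1403

numerator: Q₃ + Q₁ − 2Q₂ = 64.3 + 30.8 − 2×45.2 = 4.7000
denominator: Q₃ − Q₁ = 64.3 − 30.8 = 33.5000
Bowley skewness = 4.7000 / 33.5000 ≈ 0.1403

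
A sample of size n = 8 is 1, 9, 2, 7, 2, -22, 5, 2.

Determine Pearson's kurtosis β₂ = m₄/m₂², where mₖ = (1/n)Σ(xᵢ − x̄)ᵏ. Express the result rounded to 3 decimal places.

5.235

x̄ = 0.7500
Σ(xᵢ − x̄)² = 647.5000 ⇒ m₂ = 80.93750
Σ(xᵢ − x̄)⁴ = 274362.9063 ⇒ m₄ = 34295.36328
m₂² = 6550.87891
β₂ = m₄/m₂² = 34295.36328 / 6550.87891 ≈ 5.235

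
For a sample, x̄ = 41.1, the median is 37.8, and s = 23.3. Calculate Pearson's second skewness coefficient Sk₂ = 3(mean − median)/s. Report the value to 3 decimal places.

0.425

Sk₂ = 3(41.1 − 37.8) / 23.3 = 3 × 3.3000 / 23.3
    = 9.9000 / 23.3 ≈ 0.425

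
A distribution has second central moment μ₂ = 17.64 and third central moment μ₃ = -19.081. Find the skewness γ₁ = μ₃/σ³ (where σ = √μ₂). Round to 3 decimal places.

-0.258

σ = √μ₂ = √17.64 = 4.20000
σ³ = μ₂^(3/2) = 74.08800
γ₁ = μ₃/σ³ = -19.081 / 74.08800 ≈ -0.258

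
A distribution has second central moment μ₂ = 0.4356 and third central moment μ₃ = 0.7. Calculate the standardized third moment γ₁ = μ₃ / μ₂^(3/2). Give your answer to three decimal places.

2.435

σ = √μ₂ = √0.4356 = 0.66000
σ³ = μ₂^(3/2) = 0.28750
γ₁ = μ₃/σ³ = 0.7 / 0.28750 ≈ 2.435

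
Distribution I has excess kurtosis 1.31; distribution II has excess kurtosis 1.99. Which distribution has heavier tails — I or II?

Higher excess kurtosis ⇒ heavier tails relative to the normal distribution.
1.31 vs 1.99: the larger is 1.99, so II has heavier tails.

II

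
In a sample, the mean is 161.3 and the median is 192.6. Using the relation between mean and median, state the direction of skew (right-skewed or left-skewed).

left-skewed

mean − median = 161.3 − 192.6 = -31.3
mean < median ⇒ the longer tail is on the left ⇒ left-skewed (negatively skewed).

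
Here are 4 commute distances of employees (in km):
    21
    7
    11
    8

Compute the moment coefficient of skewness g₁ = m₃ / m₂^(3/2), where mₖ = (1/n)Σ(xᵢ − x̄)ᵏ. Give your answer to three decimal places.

0.928

x̄ = (21 + 7 + 11 + 8) / 4 = 11.7500
deviations (xᵢ − x̄): 9.2500, -4.7500, -0.7500, -3.7500
Σ(xᵢ − x̄)² = 122.7500 ⇒ m₂ = 122.7500/4 = 30.68750
Σ(xᵢ − x̄)³ = 631.1250 ⇒ m₃ = 631.1250/4 = 157.78125
m₂^(3/2) = 30.68750^(1.5) = 169.99739
g₁ = m₃ / m₂^(3/2) = 157.78125 / 169.99739 ≈ 0.928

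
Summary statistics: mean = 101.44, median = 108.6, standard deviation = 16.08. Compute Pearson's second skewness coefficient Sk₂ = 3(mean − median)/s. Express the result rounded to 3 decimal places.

-1.336

Sk₂ = 3(101.44 − 108.6) / 16.08 = 3 × -7.1600 / 16.08
    = -21.4800 / 16.08 ≈ -1.336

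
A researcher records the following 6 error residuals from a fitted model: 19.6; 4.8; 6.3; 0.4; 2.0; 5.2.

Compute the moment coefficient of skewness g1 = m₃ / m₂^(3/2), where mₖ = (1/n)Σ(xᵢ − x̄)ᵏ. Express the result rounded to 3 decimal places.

1.375

x̄ = (19.6 + 4.8 + 6.3 + 0.4 + 2.0 + 5.2) / 6 = 6.3833
deviations (xᵢ − x̄): 13.2167, -1.5833, -0.0833, -5.9833, -4.3833, -1.1833
Σ(xᵢ − x̄)² = 233.6083 ⇒ m₂ = 233.6083/6 = 38.93472
Σ(xᵢ − x̄)³ = 2004.6394 ⇒ m₃ = 2004.6394/6 = 334.10657
m₂^(3/2) = 38.93472^(1.5) = 242.94369
g1 = m₃ / m₂^(3/2) = 334.10657 / 242.94369 ≈ 1.375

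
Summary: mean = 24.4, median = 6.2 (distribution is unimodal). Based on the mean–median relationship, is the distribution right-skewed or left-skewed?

mean − median = 24.4 − 6.2 = 18.2
mean > median ⇒ the longer tail is on the right ⇒ right-skewed (positively skewed).

right-skewed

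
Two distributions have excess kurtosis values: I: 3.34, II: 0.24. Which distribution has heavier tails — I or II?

I

Higher excess kurtosis ⇒ heavier tails relative to the normal distribution.
3.34 vs 0.24: the larger is 3.34, so I has heavier tails.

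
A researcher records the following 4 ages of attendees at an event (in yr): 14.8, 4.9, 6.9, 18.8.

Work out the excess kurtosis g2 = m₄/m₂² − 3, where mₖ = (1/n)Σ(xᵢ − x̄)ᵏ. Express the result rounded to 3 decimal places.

-1.711

x̄ = 11.3500
Σ(xᵢ − x̄)² = 128.8100 ⇒ m₂ = 32.20250
Σ(xᵢ − x̄)⁴ = 5345.1040 ⇒ m₄ = 1336.27601
m₂² = 1037.00101
g2 = m₄/m₂² − 3 = 1.28860 − 3 ≈ -1.711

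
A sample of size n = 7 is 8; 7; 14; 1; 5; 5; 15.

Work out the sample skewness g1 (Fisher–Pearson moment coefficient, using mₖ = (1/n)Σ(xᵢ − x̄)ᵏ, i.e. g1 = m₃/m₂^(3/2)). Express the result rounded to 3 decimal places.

x̄ = (8 + 7 + 14 + 1 + 5 + 5 + 15) / 7 = 7.8571
deviations (xᵢ − x̄): 0.1429, -0.8571, 6.1429, -6.8571, -2.8571, -2.8571, 7.1429
Σ(xᵢ − x̄)² = 152.8571 ⇒ m₂ = 152.8571/7 = 21.83673
Σ(xᵢ − x̄)³ = 226.5306 ⇒ m₃ = 226.5306/7 = 32.36152
m₂^(3/2) = 21.83673^(1.5) = 102.04261
g1 = m₃ / m₂^(3/2) = 32.36152 / 102.04261 ≈ 0.317

0.317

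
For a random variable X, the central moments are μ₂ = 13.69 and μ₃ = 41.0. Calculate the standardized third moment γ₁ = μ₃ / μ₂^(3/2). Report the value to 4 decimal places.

0.8094

σ = √μ₂ = √13.69 = 3.70000
σ³ = μ₂^(3/2) = 50.65300
γ₁ = μ₃/σ³ = 41.0 / 50.65300 ≈ 0.8094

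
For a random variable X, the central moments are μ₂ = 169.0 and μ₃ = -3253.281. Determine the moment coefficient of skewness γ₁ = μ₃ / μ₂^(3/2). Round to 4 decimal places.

σ = √μ₂ = √169.0 = 13.00000
σ³ = μ₂^(3/2) = 2197.00000
γ₁ = μ₃/σ³ = -3253.281 / 2197.00000 ≈ -1.4808

-1.4808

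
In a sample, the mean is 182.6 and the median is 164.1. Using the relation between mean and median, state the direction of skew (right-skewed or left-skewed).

right-skewed

mean − median = 182.6 − 164.1 = 18.5
mean > median ⇒ the longer tail is on the right ⇒ right-skewed (positively skewed).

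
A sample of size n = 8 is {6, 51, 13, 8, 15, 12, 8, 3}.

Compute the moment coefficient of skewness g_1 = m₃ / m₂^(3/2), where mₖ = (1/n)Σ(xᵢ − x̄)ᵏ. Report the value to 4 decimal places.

1.9738

x̄ = (6 + 51 + 13 + 8 + 15 + 12 + 8 + 3) / 8 = 14.5000
deviations (xᵢ − x̄): -8.5000, 36.5000, -1.5000, -6.5000, 0.5000, -2.5000, -6.5000, -11.5000
Σ(xᵢ − x̄)² = 1630.0000 ⇒ m₂ = 1630.0000/8 = 203.75000
Σ(xᵢ − x̄)³ = 45924.0000 ⇒ m₃ = 45924.0000/8 = 5740.50000
m₂^(3/2) = 203.75000^(1.5) = 2908.34837
g_1 = m₃ / m₂^(3/2) = 5740.50000 / 2908.34837 ≈ 1.9738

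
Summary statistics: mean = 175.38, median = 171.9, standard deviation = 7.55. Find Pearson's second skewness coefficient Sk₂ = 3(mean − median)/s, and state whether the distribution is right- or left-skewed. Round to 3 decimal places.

Sk₂ = 3(175.38 − 171.9) / 7.55 = 3 × 3.4800 / 7.55
    = 10.4400 / 7.55 ≈ 1.383
Sk₂ > 0 ⇒ mean > median ⇒ right-skewed (positive skew).

1.383, right-skewed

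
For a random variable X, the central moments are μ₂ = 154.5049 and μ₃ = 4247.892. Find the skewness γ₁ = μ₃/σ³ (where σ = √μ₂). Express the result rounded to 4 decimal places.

σ = √μ₂ = √154.5049 = 12.43000
σ³ = μ₂^(3/2) = 1920.49591
γ₁ = μ₃/σ³ = 4247.892 / 1920.49591 ≈ 2.2119

2.2119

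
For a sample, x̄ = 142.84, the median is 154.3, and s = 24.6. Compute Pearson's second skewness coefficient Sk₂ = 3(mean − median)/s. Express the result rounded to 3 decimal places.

-1.398

Sk₂ = 3(142.84 − 154.3) / 24.6 = 3 × -11.4600 / 24.6
    = -34.3800 / 24.6 ≈ -1.398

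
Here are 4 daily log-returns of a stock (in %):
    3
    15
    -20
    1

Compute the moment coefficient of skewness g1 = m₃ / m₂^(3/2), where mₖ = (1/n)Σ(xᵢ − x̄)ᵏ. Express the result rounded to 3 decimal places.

-0.515

x̄ = (3 + 15 - 20 + 1) / 4 = -0.2500
deviations (xᵢ − x̄): 3.2500, 15.2500, -19.7500, 1.2500
Σ(xᵢ − x̄)² = 634.7500 ⇒ m₂ = 634.7500/4 = 158.68750
Σ(xᵢ − x̄)³ = -4120.8750 ⇒ m₃ = -4120.8750/4 = -1030.21875
m₂^(3/2) = 158.68750^(1.5) = 1999.00591
g1 = m₃ / m₂^(3/2) = -1030.21875 / 1999.00591 ≈ -0.515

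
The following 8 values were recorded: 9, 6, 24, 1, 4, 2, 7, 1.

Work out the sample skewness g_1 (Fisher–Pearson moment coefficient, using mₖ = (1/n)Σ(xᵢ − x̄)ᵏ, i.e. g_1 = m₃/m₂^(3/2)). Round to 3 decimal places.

x̄ = (9 + 6 + 24 + 1 + 4 + 2 + 7 + 1) / 8 = 6.7500
deviations (xᵢ − x̄): 2.2500, -0.7500, 17.2500, -5.7500, -2.7500, -4.7500, 0.2500, -5.7500
Σ(xᵢ − x̄)² = 399.5000 ⇒ m₂ = 399.5000/8 = 49.93750
Σ(xᵢ − x̄)³ = 4635.7500 ⇒ m₃ = 4635.7500/8 = 579.46875
m₂^(3/2) = 49.93750^(1.5) = 352.89069
g_1 = m₃ / m₂^(3/2) = 579.46875 / 352.89069 ≈ 1.642

1.642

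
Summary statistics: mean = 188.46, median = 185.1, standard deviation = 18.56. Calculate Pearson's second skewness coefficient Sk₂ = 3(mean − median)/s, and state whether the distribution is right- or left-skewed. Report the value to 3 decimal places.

Sk₂ = 3(188.46 − 185.1) / 18.56 = 3 × 3.3600 / 18.56
    = 10.0800 / 18.56 ≈ 0.543
Sk₂ > 0 ⇒ mean > median ⇒ right-skewed (positive skew).

0.543, right-skewed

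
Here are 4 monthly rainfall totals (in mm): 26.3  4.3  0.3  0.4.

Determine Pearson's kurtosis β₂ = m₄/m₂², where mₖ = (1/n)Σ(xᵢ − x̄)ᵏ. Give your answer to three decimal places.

x̄ = 7.8250
Σ(xᵢ − x̄)² = 465.5075 ⇒ m₂ = 116.37688
Σ(xᵢ − x̄)⁴ = 122903.4257 ⇒ m₄ = 30725.85641
m₂² = 13543.57703
β₂ = m₄/m₂² = 30725.85641 / 13543.57703 ≈ 2.269

2.269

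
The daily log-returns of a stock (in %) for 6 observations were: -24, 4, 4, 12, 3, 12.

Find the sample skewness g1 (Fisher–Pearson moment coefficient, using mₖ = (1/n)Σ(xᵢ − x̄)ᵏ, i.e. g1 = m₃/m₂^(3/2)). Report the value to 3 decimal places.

x̄ = (-24 + 4 + 4 + 12 + 3 + 12) / 6 = 1.8333
deviations (xᵢ − x̄): -25.8333, 2.1667, 2.1667, 10.1667, 1.1667, 10.1667
Σ(xᵢ − x̄)² = 884.8333 ⇒ m₂ = 884.8333/6 = 147.47222
Σ(xᵢ − x̄)³ = -15116.5556 ⇒ m₃ = -15116.5556/6 = -2519.42593
m₂^(3/2) = 147.47222^(1.5) = 1790.87526
g1 = m₃ / m₂^(3/2) = -2519.42593 / 1790.87526 ≈ -1.407

-1.407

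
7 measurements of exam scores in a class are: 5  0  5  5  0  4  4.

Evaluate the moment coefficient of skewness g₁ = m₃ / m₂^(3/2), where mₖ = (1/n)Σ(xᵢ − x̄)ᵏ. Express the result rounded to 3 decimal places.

-0.827

x̄ = (5 + 0 + 5 + 5 + 0 + 4 + 4) / 7 = 3.2857
deviations (xᵢ − x̄): 1.7143, -3.2857, 1.7143, 1.7143, -3.2857, 0.7143, 0.7143
Σ(xᵢ − x̄)² = 31.4286 ⇒ m₂ = 31.4286/7 = 4.48980
Σ(xᵢ − x̄)³ = -55.1020 ⇒ m₃ = -55.1020/7 = -7.87172
m₂^(3/2) = 4.48980^(1.5) = 9.51349
g₁ = m₃ / m₂^(3/2) = -7.87172 / 9.51349 ≈ -0.827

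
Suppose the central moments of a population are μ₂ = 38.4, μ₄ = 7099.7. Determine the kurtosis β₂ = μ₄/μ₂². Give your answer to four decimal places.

μ₂² = 38.4² = 1474.56000
μ₄/μ₂² = 7099.7 / 1474.56000 = 4.81479
β₂ ≈ 4.8148

4.8148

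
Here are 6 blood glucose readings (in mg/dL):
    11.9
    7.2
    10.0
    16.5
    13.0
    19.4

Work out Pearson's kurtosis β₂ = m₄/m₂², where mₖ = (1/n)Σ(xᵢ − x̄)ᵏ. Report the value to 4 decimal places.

1.9374

x̄ = 13.0000
Σ(xᵢ − x̄)² = 97.0600 ⇒ m₂ = 16.17667
Σ(xᵢ − x̄)⁴ = 3041.8978 ⇒ m₄ = 506.98297
m₂² = 261.68454
β₂ = m₄/m₂² = 506.98297 / 261.68454 ≈ 1.9374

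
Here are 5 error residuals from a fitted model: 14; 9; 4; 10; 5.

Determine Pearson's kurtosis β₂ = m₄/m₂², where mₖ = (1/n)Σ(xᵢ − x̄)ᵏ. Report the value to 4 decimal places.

x̄ = 8.4000
Σ(xᵢ − x̄)² = 65.2000 ⇒ m₂ = 13.04000
Σ(xᵢ − x̄)⁴ = 1498.5760 ⇒ m₄ = 299.71520
m₂² = 170.04160
β₂ = m₄/m₂² = 299.71520 / 170.04160 ≈ 1.7626

1.7626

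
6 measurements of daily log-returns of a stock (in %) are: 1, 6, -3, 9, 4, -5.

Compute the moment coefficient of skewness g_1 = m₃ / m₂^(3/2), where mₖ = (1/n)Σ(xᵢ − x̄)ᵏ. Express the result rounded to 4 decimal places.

x̄ = (1 + 6 - 3 + 9 + 4 - 5) / 6 = 2.0000
deviations (xᵢ − x̄): -1.0000, 4.0000, -5.0000, 7.0000, 2.0000, -7.0000
Σ(xᵢ − x̄)² = 144.0000 ⇒ m₂ = 144.0000/6 = 24.00000
Σ(xᵢ − x̄)³ = -54.0000 ⇒ m₃ = -54.0000/6 = -9.00000
m₂^(3/2) = 24.00000^(1.5) = 117.57551
g_1 = m₃ / m₂^(3/2) = -9.00000 / 117.57551 ≈ -0.0765

-0.0765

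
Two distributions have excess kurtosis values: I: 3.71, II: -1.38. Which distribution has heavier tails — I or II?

Higher excess kurtosis ⇒ heavier tails relative to the normal distribution.
3.71 vs -1.38: the larger is 3.71, so I has heavier tails. (I is leptokurtic — heavier-than-normal tails; the other is platykurtic.)

I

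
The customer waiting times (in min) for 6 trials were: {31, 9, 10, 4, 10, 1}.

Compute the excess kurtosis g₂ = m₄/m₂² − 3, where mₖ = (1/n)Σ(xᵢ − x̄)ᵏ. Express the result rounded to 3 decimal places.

0.449

x̄ = 10.8333
Σ(xᵢ − x̄)² = 554.8333 ⇒ m₂ = 92.47222
Σ(xᵢ − x̄)⁴ = 176942.8194 ⇒ m₄ = 29490.46991
m₂² = 8551.11188
g₂ = m₄/m₂² − 3 = 3.44873 − 3 ≈ 0.449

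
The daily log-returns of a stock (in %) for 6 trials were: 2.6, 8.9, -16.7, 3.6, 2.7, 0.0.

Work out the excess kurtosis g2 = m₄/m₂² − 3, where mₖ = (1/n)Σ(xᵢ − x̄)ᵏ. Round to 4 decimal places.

0.5329

x̄ = 0.1833
Σ(xᵢ − x̄)² = 384.9083 ⇒ m₂ = 64.15139
Σ(xᵢ − x̄)⁴ = 87235.2609 ⇒ m₄ = 14539.21016
m₂² = 4115.40070
g2 = m₄/m₂² − 3 = 3.53288 − 3 ≈ 0.5329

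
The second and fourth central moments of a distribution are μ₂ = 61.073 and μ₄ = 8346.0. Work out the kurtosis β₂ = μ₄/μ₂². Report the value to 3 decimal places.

μ₂² = 61.073² = 3729.91133
μ₄/μ₂² = 8346.0 / 3729.91133 = 2.23759
β₂ ≈ 2.238

2.238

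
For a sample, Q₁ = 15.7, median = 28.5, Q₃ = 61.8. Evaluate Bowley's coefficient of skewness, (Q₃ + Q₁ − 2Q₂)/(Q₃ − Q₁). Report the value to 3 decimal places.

numerator: Q₃ + Q₁ − 2Q₂ = 61.8 + 15.7 − 2×28.5 = 20.5000
denominator: Q₃ − Q₁ = 61.8 − 15.7 = 46.1000
Bowley skewness = 20.5000 / 46.1000 ≈ 0.445

0.445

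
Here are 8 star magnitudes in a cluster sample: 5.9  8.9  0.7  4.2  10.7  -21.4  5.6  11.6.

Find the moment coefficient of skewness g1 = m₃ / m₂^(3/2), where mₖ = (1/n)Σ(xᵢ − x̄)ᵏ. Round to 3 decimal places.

-1.781

x̄ = (5.9 + 8.9 + 0.7 + 4.2 + 10.7 - 21.4 + 5.6 + 11.6) / 8 = 3.2750
deviations (xᵢ − x̄): 2.6250, 5.6250, -2.5750, 0.9250, 7.4250, -24.6750, 2.3250, 8.3250
Σ(xᵢ − x̄)² = 784.7150 ⇒ m₂ = 784.7150/8 = 98.08937
Σ(xᵢ − x̄)³ = -13844.8462 ⇒ m₃ = -13844.8462/8 = -1730.60578
m₂^(3/2) = 98.08937^(1.5) = 971.47796
g1 = m₃ / m₂^(3/2) = -1730.60578 / 971.47796 ≈ -1.781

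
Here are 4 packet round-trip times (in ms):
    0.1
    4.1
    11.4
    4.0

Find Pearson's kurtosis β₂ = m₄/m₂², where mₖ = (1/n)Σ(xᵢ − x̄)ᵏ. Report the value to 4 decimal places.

2.0807

x̄ = 4.9000
Σ(xᵢ − x̄)² = 66.7400 ⇒ m₂ = 16.68500
Σ(xᵢ − x̄)⁴ = 2316.9698 ⇒ m₄ = 579.24245
m₂² = 278.38923
β₂ = m₄/m₂² = 579.24245 / 278.38923 ≈ 2.0807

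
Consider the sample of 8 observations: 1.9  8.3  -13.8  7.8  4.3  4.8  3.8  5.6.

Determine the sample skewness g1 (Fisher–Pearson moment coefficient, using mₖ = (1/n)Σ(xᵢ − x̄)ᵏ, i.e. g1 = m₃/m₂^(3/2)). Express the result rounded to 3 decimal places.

-1.879

x̄ = (1.9 + 8.3 - 13.8 + 7.8 + 4.3 + 4.8 + 3.8 + 5.6) / 8 = 2.8375
deviations (xᵢ − x̄): -0.9375, 5.4625, -16.6375, 4.9625, 1.4625, 1.9625, 0.9625, 2.7625
Σ(xᵢ − x̄)² = 346.6987 ⇒ m₂ = 346.6987/8 = 43.33734
Σ(xᵢ − x̄)³ = -4288.3270 ⇒ m₃ = -4288.3270/8 = -536.04088
m₂^(3/2) = 43.33734^(1.5) = 285.29452
g1 = m₃ / m₂^(3/2) = -536.04088 / 285.29452 ≈ -1.879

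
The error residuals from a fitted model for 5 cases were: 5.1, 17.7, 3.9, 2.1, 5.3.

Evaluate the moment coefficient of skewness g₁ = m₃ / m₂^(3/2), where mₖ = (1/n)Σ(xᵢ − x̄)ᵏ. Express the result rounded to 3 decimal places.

1.339

x̄ = (5.1 + 17.7 + 3.9 + 2.1 + 5.3) / 5 = 6.8200
deviations (xᵢ − x̄): -1.7200, 10.8800, -2.9200, -4.7200, -1.5200
Σ(xᵢ − x̄)² = 154.4480 ⇒ m₂ = 154.4480/5 = 30.88960
Σ(xᵢ − x̄)³ = 1149.2621 ⇒ m₃ = 1149.2621/5 = 229.85242
m₂^(3/2) = 30.88960^(1.5) = 171.67949
g₁ = m₃ / m₂^(3/2) = 229.85242 / 171.67949 ≈ 1.339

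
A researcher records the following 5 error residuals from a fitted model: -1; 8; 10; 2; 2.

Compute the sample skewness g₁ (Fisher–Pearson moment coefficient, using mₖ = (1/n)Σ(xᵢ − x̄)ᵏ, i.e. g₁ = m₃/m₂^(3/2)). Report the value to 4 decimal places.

x̄ = (-1 + 8 + 10 + 2 + 2) / 5 = 4.2000
deviations (xᵢ − x̄): -5.2000, 3.8000, 5.8000, -2.2000, -2.2000
Σ(xᵢ − x̄)² = 84.8000 ⇒ m₂ = 84.8000/5 = 16.96000
Σ(xᵢ − x̄)³ = 88.0800 ⇒ m₃ = 88.0800/5 = 17.61600
m₂^(3/2) = 16.96000^(1.5) = 69.84555
g₁ = m₃ / m₂^(3/2) = 17.61600 / 69.84555 ≈ 0.2522

0.2522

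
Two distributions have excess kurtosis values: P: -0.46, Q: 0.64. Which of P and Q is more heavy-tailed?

Higher excess kurtosis ⇒ heavier tails relative to the normal distribution.
-0.46 vs 0.64: the larger is 0.64, so Q has heavier tails. (Q is leptokurtic — heavier-than-normal tails; the other is platykurtic.)

Q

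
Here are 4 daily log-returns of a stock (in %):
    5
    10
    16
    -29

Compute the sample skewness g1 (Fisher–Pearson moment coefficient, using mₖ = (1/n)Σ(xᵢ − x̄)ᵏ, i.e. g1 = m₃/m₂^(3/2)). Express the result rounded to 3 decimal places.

x̄ = (5 + 10 + 16 - 29) / 4 = 0.5000
deviations (xᵢ − x̄): 4.5000, 9.5000, 15.5000, -29.5000
Σ(xᵢ − x̄)² = 1221.0000 ⇒ m₂ = 1221.0000/4 = 305.25000
Σ(xᵢ − x̄)³ = -21000.0000 ⇒ m₃ = -21000.0000/4 = -5250.00000
m₂^(3/2) = 305.25000^(1.5) = 5333.14644
g1 = m₃ / m₂^(3/2) = -5250.00000 / 5333.14644 ≈ -0.984

-0.984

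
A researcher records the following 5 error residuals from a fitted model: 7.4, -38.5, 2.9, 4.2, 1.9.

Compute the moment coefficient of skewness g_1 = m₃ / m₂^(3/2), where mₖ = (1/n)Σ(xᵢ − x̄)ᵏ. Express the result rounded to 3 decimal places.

-1.455

x̄ = (7.4 - 38.5 + 2.9 + 4.2 + 1.9) / 5 = -4.4200
deviations (xᵢ − x̄): 11.8200, -34.0800, 7.3200, 8.6200, 6.3200
Σ(xᵢ − x̄)² = 1468.9880 ⇒ m₂ = 1468.9880/5 = 293.79760
Σ(xᵢ − x̄)³ = -36645.5297 ⇒ m₃ = -36645.5297/5 = -7329.10594
m₂^(3/2) = 293.79760^(1.5) = 5035.84513
g_1 = m₃ / m₂^(3/2) = -7329.10594 / 5035.84513 ≈ -1.455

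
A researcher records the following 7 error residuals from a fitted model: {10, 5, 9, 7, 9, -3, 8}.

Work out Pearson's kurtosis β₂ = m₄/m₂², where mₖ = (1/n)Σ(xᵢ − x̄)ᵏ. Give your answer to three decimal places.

3.987

x̄ = 6.4286
Σ(xᵢ − x̄)² = 119.7143 ⇒ m₂ = 17.10204
Σ(xᵢ − x̄)⁴ = 8163.3528 ⇒ m₄ = 1166.19325
m₂² = 292.47980
β₂ = m₄/m₂² = 1166.19325 / 292.47980 ≈ 3.987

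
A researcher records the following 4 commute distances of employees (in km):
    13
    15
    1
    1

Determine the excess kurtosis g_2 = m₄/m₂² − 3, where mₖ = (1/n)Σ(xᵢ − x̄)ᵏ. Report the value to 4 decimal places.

-1.9536

x̄ = 7.5000
Σ(xᵢ − x̄)² = 171.0000 ⇒ m₂ = 42.75000
Σ(xᵢ − x̄)⁴ = 7649.2500 ⇒ m₄ = 1912.31250
m₂² = 1827.56250
g_2 = m₄/m₂² − 3 = 1.04637 − 3 ≈ -1.9536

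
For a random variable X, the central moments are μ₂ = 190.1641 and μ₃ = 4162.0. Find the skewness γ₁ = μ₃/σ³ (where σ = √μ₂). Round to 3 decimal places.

σ = √μ₂ = √190.1641 = 13.79000
σ³ = μ₂^(3/2) = 2622.36294
γ₁ = μ₃/σ³ = 4162.0 / 2622.36294 ≈ 1.587

1.587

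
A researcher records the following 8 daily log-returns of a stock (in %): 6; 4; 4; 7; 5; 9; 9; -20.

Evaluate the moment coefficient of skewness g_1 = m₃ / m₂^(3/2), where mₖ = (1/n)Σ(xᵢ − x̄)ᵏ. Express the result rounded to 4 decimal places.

x̄ = (6 + 4 + 4 + 7 + 5 + 9 + 9 - 20) / 8 = 3.0000
deviations (xᵢ − x̄): 3.0000, 1.0000, 1.0000, 4.0000, 2.0000, 6.0000, 6.0000, -23.0000
Σ(xᵢ − x̄)² = 632.0000 ⇒ m₂ = 632.0000/8 = 79.00000
Σ(xᵢ − x̄)³ = -11634.0000 ⇒ m₃ = -11634.0000/8 = -1454.25000
m₂^(3/2) = 79.00000^(1.5) = 702.16736
g_1 = m₃ / m₂^(3/2) = -1454.25000 / 702.16736 ≈ -2.0711

-2.0711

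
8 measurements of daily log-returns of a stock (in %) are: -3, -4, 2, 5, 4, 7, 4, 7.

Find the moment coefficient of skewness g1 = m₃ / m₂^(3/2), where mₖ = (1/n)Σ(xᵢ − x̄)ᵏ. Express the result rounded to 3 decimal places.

-0.679

x̄ = (-3 - 4 + 2 + 5 + 4 + 7 + 4 + 7) / 8 = 2.7500
deviations (xᵢ − x̄): -5.7500, -6.7500, -0.7500, 2.2500, 1.2500, 4.2500, 1.2500, 4.2500
Σ(xᵢ − x̄)² = 123.5000 ⇒ m₂ = 123.5000/8 = 15.43750
Σ(xᵢ − x̄)³ = -329.2500 ⇒ m₃ = -329.2500/8 = -41.15625
m₂^(3/2) = 15.43750^(1.5) = 60.65484
g1 = m₃ / m₂^(3/2) = -41.15625 / 60.65484 ≈ -0.679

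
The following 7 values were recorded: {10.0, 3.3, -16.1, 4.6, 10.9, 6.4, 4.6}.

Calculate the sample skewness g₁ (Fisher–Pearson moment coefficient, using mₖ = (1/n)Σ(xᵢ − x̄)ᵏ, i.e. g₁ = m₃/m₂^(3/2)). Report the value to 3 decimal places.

-1.613

x̄ = (10.0 + 3.3 - 16.1 + 4.6 + 10.9 + 6.4 + 4.6) / 7 = 3.3857
deviations (xᵢ − x̄): 6.6143, -0.0857, -19.4857, 1.2143, 7.5143, 3.0143, 1.2143
Σ(xᵢ − x̄)² = 491.9486 ⇒ m₂ = 491.9486/7 = 70.27837
Σ(xᵢ − x̄)³ = -6653.9655 ⇒ m₃ = -6653.9655/7 = -950.56650
m₂^(3/2) = 70.27837^(1.5) = 589.15897
g₁ = m₃ / m₂^(3/2) = -950.56650 / 589.15897 ≈ -1.613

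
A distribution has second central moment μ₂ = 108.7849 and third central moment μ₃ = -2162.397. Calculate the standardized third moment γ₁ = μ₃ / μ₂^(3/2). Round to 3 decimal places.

σ = √μ₂ = √108.7849 = 10.43000
σ³ = μ₂^(3/2) = 1134.62651
γ₁ = μ₃/σ³ = -2162.397 / 1134.62651 ≈ -1.906

-1.906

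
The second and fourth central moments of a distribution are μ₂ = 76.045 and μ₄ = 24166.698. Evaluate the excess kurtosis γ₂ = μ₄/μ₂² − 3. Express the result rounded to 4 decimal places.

μ₂² = 76.045² = 5782.84203
μ₄/μ₂² = 24166.698 / 5782.84203 = 4.17903
γ₂ = 4.17903 − 3 ≈ 1.1790

1.1790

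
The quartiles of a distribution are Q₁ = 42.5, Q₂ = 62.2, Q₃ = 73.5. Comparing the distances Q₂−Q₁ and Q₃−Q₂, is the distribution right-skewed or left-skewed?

Q₂ − Q₁ = 19.7;  Q₃ − Q₂ = 11.3
Q₂ − Q₁ > Q₃ − Q₂ ⇒ the lower half is more spread out ⇒ left-skewed.

left-skewed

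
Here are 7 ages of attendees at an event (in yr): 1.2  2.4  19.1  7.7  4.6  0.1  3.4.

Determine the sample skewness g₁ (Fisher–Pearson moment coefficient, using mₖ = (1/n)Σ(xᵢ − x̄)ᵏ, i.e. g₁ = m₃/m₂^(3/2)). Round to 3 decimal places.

1.485

x̄ = (1.2 + 2.4 + 19.1 + 7.7 + 4.6 + 0.1 + 3.4) / 7 = 5.5000
deviations (xᵢ − x̄): -4.3000, -3.1000, 13.6000, 2.2000, -0.9000, -5.4000, -2.1000
Σ(xᵢ − x̄)² = 252.2800 ⇒ m₂ = 252.2800/7 = 36.04000
Σ(xᵢ − x̄)³ = 2249.3520 ⇒ m₃ = 2249.3520/7 = 321.33600
m₂^(3/2) = 36.04000^(1.5) = 216.36010
g₁ = m₃ / m₂^(3/2) = 321.33600 / 216.36010 ≈ 1.485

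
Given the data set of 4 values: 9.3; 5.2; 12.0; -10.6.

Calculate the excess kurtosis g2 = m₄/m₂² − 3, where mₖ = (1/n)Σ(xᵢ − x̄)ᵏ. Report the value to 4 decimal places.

-0.8702

x̄ = 3.9750
Σ(xᵢ − x̄)² = 306.6875 ⇒ m₂ = 76.67187
Σ(xᵢ − x̄)⁴ = 50080.5043 ⇒ m₄ = 12520.12607
m₂² = 5878.57642
g2 = m₄/m₂² − 3 = 2.12979 − 3 ≈ -0.8702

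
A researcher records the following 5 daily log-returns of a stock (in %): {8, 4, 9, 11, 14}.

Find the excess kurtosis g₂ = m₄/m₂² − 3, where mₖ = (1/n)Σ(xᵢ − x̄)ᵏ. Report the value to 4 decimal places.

x̄ = 9.2000
Σ(xᵢ − x̄)² = 54.8000 ⇒ m₂ = 10.96000
Σ(xᵢ − x̄)⁴ = 1274.5760 ⇒ m₄ = 254.91520
m₂² = 120.12160
g₂ = m₄/m₂² − 3 = 2.12214 − 3 ≈ -0.8779

-0.8779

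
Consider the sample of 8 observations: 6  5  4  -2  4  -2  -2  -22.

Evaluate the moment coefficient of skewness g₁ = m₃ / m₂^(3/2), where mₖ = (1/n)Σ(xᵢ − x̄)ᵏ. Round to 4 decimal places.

-1.6730

x̄ = (6 + 5 + 4 - 2 + 4 - 2 - 2 - 22) / 8 = -1.1250
deviations (xᵢ − x̄): 7.1250, 6.1250, 5.1250, -0.8750, 5.1250, -0.8750, -0.8750, -20.8750
Σ(xᵢ − x̄)² = 578.8750 ⇒ m₂ = 578.8750/8 = 72.35938
Σ(xᵢ − x̄)³ = -8237.9063 ⇒ m₃ = -8237.9063/8 = -1029.73828
m₂^(3/2) = 72.35938^(1.5) = 615.52006
g₁ = m₃ / m₂^(3/2) = -1029.73828 / 615.52006 ≈ -1.6730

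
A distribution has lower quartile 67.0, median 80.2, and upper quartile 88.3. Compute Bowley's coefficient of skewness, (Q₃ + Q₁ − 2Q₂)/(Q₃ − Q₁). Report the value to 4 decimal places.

-0.2394

numerator: Q₃ + Q₁ − 2Q₂ = 88.3 + 67.0 − 2×80.2 = -5.1000
denominator: Q₃ − Q₁ = 88.3 − 67.0 = 21.3000
Bowley skewness = -5.1000 / 21.3000 ≈ -0.2394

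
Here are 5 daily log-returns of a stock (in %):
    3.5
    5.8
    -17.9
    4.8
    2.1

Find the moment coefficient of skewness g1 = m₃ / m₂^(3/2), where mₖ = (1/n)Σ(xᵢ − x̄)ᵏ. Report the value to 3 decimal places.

-1.427

x̄ = (3.5 + 5.8 - 17.9 + 4.8 + 2.1) / 5 = -0.3400
deviations (xᵢ − x̄): 3.8400, 6.1400, -17.5600, 5.1400, 2.4400
Σ(xᵢ − x̄)² = 393.1720 ⇒ m₂ = 393.1720/5 = 78.63440
Σ(xᵢ − x̄)³ = -4976.2670 ⇒ m₃ = -4976.2670/5 = -995.25341
m₂^(3/2) = 78.63440^(1.5) = 697.29872
g1 = m₃ / m₂^(3/2) = -995.25341 / 697.29872 ≈ -1.427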